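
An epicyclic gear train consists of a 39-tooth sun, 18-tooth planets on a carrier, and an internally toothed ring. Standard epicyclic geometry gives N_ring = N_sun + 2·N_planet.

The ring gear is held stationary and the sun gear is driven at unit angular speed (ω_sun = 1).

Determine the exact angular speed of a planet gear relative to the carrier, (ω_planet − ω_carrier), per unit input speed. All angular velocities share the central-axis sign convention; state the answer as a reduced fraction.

N_ring = 39 + 2·18 = 75
39(ω_s−ω_c) = −75(ω_r−ω_c),  ω_r=0, ω_s=1
39(1−ω_c) = −75(0−ω_c)  ⇒  114ω_c = 39  ⇒  ω_c = 13/38
sun–planet: 39·(1−13/38) = −18·(ω_p−ω_c)  ⇒  ω_p−ω_c = −(39/18)·(25/38) = -325/228

-325/228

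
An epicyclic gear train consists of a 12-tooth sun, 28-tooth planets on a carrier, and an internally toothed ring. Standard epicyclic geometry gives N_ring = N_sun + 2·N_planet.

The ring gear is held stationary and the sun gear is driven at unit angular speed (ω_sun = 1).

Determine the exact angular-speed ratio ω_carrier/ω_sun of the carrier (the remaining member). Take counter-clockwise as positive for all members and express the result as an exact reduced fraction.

3/20

N_ring = 12 + 2·28 = 68
12(ω_s−ω_c) = −68(ω_r−ω_c),  ω_r=0, ω_s=1
12(1−ω_c) = −68(0−ω_c)  ⇒  80ω_c = 12  ⇒  ω_c = 3/20
ω_c/ω_s = 3/20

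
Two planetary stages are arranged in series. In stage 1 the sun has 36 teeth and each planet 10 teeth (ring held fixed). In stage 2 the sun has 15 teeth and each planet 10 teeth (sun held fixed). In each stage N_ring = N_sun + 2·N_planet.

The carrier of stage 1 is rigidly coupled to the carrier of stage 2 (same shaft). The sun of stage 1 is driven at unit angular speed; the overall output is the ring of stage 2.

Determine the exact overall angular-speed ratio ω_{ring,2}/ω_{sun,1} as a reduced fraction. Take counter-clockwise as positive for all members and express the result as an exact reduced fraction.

90/161

Stage 1: N_ring = 36 + 2·10 = 56
Stage 1: 36(ω_s−ω_c) = −56(ω_r−ω_c),  ω_r=0, ω_s=1
Stage 1: 36(1−ω_c) = −56(0−ω_c)  ⇒  92ω_c = 36  ⇒  ω_c = 9/23
  ⇒ ω_c¹/ω_s¹ = 9/23
Stage 2: N_ring = 15 + 2·10 = 35
Stage 2: 15(ω_s−ω_c) = −35(ω_r−ω_c),  ω_s=0, ω_c=1
Stage 2: ω_r = 1 − (15/35)(0−1) = 10/7
  ⇒ ω_r²/ω_c² = 10/7
Coupling ω_c² = ω_c¹ ⇒ overall = 9/23 × 10/7 = 90/161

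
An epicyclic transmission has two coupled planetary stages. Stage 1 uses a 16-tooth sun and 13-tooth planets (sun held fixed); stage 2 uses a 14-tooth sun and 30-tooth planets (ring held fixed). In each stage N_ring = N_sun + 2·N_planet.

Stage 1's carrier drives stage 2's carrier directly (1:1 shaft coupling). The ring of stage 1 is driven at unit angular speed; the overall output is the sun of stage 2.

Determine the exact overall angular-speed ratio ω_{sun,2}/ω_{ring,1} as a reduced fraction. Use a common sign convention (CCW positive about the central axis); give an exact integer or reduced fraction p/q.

Stage 1: N_ring = 16 + 2·13 = 42
Stage 1: 16(ω_s−ω_c) = −42(ω_r−ω_c),  ω_s=0, ω_r=1
Stage 1: 16(0−ω_c) = −42(1−ω_c)  ⇒  58ω_c = 42  ⇒  ω_c = 21/29
  ⇒ ω_c¹/ω_r¹ = 21/29
Stage 2: N_ring = 14 + 2·30 = 74
Stage 2: 14(ω_s−ω_c) = −74(ω_r−ω_c),  ω_r=0, ω_c=1
Stage 2: ω_s = 1 − (74/14)(0−1) = 44/7
  ⇒ ω_s²/ω_c² = 44/7
Coupling ω_c² = ω_c¹ ⇒ overall = 21/29 × 44/7 = 132/29

132/29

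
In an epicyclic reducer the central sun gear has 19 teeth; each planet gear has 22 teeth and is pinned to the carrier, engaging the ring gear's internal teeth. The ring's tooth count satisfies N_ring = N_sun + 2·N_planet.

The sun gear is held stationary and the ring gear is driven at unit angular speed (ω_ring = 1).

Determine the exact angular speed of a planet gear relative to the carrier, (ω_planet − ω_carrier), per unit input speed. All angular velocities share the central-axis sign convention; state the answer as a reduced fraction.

N_ring = 19 + 2·22 = 63
19(ω_s−ω_c) = −63(ω_r−ω_c),  ω_s=0, ω_r=1
19(0−ω_c) = −63(1−ω_c)  ⇒  82ω_c = 63  ⇒  ω_c = 63/82
sun–planet: 19·(0−63/82) = −22·(ω_p−ω_c)  ⇒  ω_p−ω_c = −(19/22)·(-63/82) = 1197/1804

1197/1804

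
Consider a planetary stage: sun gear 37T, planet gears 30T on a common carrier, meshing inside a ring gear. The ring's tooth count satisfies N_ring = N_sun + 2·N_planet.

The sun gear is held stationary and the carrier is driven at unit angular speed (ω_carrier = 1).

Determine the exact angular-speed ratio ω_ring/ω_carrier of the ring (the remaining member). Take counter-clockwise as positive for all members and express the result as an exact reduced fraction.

N_ring = 37 + 2·30 = 97
37(ω_s−ω_c) = −97(ω_r−ω_c),  ω_s=0, ω_c=1
ω_r = 1 − (37/97)(0−1) = 134/97
ω_r/ω_c = 134/97

134/97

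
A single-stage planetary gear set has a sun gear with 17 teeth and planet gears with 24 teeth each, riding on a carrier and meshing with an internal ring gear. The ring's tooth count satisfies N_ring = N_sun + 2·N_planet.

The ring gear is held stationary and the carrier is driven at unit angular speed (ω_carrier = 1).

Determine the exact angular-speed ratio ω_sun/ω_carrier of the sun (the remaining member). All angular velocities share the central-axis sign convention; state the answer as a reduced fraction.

82/17

N_ring = 17 + 2·24 = 65
17(ω_s−ω_c) = −65(ω_r−ω_c),  ω_r=0, ω_c=1
ω_s = 1 − (65/17)(0−1) = 82/17
ω_s/ω_c = 82/17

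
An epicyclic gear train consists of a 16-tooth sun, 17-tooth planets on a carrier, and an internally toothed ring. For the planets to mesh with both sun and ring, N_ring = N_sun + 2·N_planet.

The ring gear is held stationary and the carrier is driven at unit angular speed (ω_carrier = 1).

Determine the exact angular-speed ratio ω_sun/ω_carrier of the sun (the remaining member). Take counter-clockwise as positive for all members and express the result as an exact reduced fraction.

33/8

N_ring = 16 + 2·17 = 50
16(ω_s−ω_c) = −50(ω_r−ω_c),  ω_r=0, ω_c=1
ω_s = 1 − (50/16)(0−1) = 33/8
ω_s/ω_c = 33/8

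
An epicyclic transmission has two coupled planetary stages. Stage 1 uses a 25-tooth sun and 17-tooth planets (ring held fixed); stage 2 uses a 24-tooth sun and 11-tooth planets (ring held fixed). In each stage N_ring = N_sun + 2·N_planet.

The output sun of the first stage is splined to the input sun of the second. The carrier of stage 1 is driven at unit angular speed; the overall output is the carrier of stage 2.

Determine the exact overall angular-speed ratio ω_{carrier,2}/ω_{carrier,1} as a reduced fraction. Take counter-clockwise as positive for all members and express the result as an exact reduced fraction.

Stage 1: N_ring = 25 + 2·17 = 59
Stage 1: 25(ω_s−ω_c) = −59(ω_r−ω_c),  ω_r=0, ω_c=1
Stage 1: ω_s = 1 − (59/25)(0−1) = 84/25
  ⇒ ω_s¹/ω_c¹ = 84/25
Stage 2: N_ring = 24 + 2·11 = 46
Stage 2: 24(ω_s−ω_c) = −46(ω_r−ω_c),  ω_r=0, ω_s=1
Stage 2: 24(1−ω_c) = −46(0−ω_c)  ⇒  70ω_c = 24  ⇒  ω_c = 12/35
  ⇒ ω_c²/ω_s² = 12/35
Coupling ω_s² = ω_s¹ ⇒ overall = 84/25 × 12/35 = 144/125

144/125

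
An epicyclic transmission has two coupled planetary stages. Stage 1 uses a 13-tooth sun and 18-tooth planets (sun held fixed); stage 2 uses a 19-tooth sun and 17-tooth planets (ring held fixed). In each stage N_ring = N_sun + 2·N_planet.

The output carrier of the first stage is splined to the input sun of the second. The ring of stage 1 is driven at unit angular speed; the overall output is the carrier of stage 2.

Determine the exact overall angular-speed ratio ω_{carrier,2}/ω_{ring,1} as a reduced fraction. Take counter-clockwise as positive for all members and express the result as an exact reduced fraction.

931/4464

Stage 1: N_ring = 13 + 2·18 = 49
Stage 1: 13(ω_s−ω_c) = −49(ω_r−ω_c),  ω_s=0, ω_r=1
Stage 1: 13(0−ω_c) = −49(1−ω_c)  ⇒  62ω_c = 49  ⇒  ω_c = 49/62
  ⇒ ω_c¹/ω_r¹ = 49/62
Stage 2: N_ring = 19 + 2·17 = 53
Stage 2: 19(ω_s−ω_c) = −53(ω_r−ω_c),  ω_r=0, ω_s=1
Stage 2: 19(1−ω_c) = −53(0−ω_c)  ⇒  72ω_c = 19  ⇒  ω_c = 19/72
  ⇒ ω_c²/ω_s² = 19/72
Coupling ω_s² = ω_c¹ ⇒ overall = 49/62 × 19/72 = 931/4464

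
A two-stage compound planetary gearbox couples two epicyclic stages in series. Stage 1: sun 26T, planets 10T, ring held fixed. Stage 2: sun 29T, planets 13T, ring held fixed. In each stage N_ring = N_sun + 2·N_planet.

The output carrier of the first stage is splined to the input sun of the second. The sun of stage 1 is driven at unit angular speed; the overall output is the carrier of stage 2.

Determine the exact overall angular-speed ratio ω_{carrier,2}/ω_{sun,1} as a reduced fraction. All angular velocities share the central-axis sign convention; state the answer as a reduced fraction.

Stage 1: N_ring = 26 + 2·10 = 46
Stage 1: 26(ω_s−ω_c) = −46(ω_r−ω_c),  ω_r=0, ω_s=1
Stage 1: 26(1−ω_c) = −46(0−ω_c)  ⇒  72ω_c = 26  ⇒  ω_c = 13/36
  ⇒ ω_c¹/ω_s¹ = 13/36
Stage 2: N_ring = 29 + 2·13 = 55
Stage 2: 29(ω_s−ω_c) = −55(ω_r−ω_c),  ω_r=0, ω_s=1
Stage 2: 29(1−ω_c) = −55(0−ω_c)  ⇒  84ω_c = 29  ⇒  ω_c = 29/84
  ⇒ ω_c²/ω_s² = 29/84
Coupling ω_s² = ω_c¹ ⇒ overall = 13/36 × 29/84 = 377/3024

377/3024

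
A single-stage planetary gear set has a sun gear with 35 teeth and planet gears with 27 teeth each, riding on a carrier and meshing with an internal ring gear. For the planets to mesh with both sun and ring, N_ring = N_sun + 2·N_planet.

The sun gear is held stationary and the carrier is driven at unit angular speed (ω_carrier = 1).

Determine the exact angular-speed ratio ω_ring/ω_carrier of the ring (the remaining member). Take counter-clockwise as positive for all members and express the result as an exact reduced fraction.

N_ring = 35 + 2·27 = 89
35(ω_s−ω_c) = −89(ω_r−ω_c),  ω_s=0, ω_c=1
ω_r = 1 − (35/89)(0−1) = 124/89
ω_r/ω_c = 124/89

124/89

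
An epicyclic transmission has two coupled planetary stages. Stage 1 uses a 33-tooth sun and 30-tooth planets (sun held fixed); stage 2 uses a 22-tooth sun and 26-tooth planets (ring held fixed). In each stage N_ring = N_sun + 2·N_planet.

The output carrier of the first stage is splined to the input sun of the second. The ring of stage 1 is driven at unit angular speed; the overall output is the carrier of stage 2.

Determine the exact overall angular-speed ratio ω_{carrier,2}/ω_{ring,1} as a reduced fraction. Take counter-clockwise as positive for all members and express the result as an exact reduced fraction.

Stage 1: N_ring = 33 + 2·30 = 93
Stage 1: 33(ω_s−ω_c) = −93(ω_r−ω_c),  ω_s=0, ω_r=1
Stage 1: 33(0−ω_c) = −93(1−ω_c)  ⇒  126ω_c = 93  ⇒  ω_c = 31/42
  ⇒ ω_c¹/ω_r¹ = 31/42
Stage 2: N_ring = 22 + 2·26 = 74
Stage 2: 22(ω_s−ω_c) = −74(ω_r−ω_c),  ω_r=0, ω_s=1
Stage 2: 22(1−ω_c) = −74(0−ω_c)  ⇒  96ω_c = 22  ⇒  ω_c = 11/48
  ⇒ ω_c²/ω_s² = 11/48
Coupling ω_s² = ω_c¹ ⇒ overall = 31/42 × 11/48 = 341/2016

341/2016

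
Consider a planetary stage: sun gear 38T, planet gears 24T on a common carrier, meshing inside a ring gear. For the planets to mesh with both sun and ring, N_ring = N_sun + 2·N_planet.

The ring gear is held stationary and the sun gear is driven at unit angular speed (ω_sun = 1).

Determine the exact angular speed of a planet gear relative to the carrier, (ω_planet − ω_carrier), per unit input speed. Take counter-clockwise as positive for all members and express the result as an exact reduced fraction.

-817/744

N_ring = 38 + 2·24 = 86
38(ω_s−ω_c) = −86(ω_r−ω_c),  ω_r=0, ω_s=1
38(1−ω_c) = −86(0−ω_c)  ⇒  124ω_c = 38  ⇒  ω_c = 19/62
sun–planet: 38·(1−19/62) = −24·(ω_p−ω_c)  ⇒  ω_p−ω_c = −(38/24)·(43/62) = -817/744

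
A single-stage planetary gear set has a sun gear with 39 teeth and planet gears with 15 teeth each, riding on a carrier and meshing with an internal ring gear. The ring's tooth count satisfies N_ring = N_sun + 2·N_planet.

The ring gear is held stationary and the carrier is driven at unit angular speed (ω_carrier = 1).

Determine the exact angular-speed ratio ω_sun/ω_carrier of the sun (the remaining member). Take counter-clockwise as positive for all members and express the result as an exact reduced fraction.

36/13

N_ring = 39 + 2·15 = 69
39(ω_s−ω_c) = −69(ω_r−ω_c),  ω_r=0, ω_c=1
ω_s = 1 − (69/39)(0−1) = 36/13
ω_s/ω_c = 36/13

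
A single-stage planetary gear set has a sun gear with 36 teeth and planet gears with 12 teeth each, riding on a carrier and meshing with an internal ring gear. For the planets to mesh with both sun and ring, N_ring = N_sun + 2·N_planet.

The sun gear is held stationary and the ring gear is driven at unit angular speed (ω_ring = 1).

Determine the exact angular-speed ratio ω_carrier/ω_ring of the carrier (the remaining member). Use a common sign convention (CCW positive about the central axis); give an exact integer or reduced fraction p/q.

5/8

N_ring = 36 + 2·12 = 60
36(ω_s−ω_c) = −60(ω_r−ω_c),  ω_s=0, ω_r=1
36(0−ω_c) = −60(1−ω_c)  ⇒  96ω_c = 60  ⇒  ω_c = 5/8
ω_c/ω_r = 5/8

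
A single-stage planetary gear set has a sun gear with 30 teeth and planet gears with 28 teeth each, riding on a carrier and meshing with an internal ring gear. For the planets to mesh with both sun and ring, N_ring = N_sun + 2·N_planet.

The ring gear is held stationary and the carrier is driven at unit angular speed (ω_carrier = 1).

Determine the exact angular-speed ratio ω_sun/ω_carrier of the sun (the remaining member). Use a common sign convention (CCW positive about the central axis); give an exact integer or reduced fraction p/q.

58/15

N_ring = 30 + 2·28 = 86
30(ω_s−ω_c) = −86(ω_r−ω_c),  ω_r=0, ω_c=1
ω_s = 1 − (86/30)(0−1) = 58/15
ω_s/ω_c = 58/15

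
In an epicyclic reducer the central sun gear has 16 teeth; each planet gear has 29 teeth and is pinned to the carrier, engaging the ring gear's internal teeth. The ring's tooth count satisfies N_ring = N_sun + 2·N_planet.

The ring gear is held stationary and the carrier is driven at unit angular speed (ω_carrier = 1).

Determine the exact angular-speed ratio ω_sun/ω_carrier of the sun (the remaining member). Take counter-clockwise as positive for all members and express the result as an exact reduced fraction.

N_ring = 16 + 2·29 = 74
16(ω_s−ω_c) = −74(ω_r−ω_c),  ω_r=0, ω_c=1
ω_s = 1 − (74/16)(0−1) = 45/8
ω_s/ω_c = 45/8

45/8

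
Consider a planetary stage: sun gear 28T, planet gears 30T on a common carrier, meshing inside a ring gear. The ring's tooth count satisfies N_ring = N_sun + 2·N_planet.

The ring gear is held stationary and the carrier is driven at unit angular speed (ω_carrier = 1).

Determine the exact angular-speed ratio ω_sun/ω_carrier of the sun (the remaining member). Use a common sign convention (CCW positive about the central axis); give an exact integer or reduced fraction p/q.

29/7

N_ring = 28 + 2·30 = 88
28(ω_s−ω_c) = −88(ω_r−ω_c),  ω_r=0, ω_c=1
ω_s = 1 − (88/28)(0−1) = 29/7
ω_s/ω_c = 29/7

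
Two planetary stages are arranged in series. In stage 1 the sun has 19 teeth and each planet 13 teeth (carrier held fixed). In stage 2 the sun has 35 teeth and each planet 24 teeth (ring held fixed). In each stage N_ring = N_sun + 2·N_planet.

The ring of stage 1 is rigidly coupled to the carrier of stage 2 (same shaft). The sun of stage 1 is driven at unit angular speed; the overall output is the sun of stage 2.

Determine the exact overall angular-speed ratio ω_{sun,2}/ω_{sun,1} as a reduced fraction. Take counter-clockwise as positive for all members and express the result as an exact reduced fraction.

Stage 1: N_ring = 19 + 2·13 = 45
Stage 1: 19(ω_s−ω_c) = −45(ω_r−ω_c),  ω_c=0, ω_s=1
Stage 1: ω_r = 0 − (19/45)(1−0) = -19/45
  ⇒ ω_r¹/ω_s¹ = -19/45
Stage 2: N_ring = 35 + 2·24 = 83
Stage 2: 35(ω_s−ω_c) = −83(ω_r−ω_c),  ω_r=0, ω_c=1
Stage 2: ω_s = 1 − (83/35)(0−1) = 118/35
  ⇒ ω_s²/ω_c² = 118/35
Coupling ω_c² = ω_r¹ ⇒ overall = -19/45 × 118/35 = -2242/1575

-2242/1575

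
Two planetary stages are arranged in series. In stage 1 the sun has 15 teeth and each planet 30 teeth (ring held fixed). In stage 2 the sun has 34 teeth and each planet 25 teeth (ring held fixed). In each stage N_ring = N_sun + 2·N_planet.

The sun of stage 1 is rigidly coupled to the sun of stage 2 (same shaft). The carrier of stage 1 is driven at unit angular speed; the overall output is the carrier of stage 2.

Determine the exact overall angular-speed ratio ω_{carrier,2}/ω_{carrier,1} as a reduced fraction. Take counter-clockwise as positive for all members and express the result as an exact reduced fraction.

102/59

Stage 1: N_ring = 15 + 2·30 = 75
Stage 1: 15(ω_s−ω_c) = −75(ω_r−ω_c),  ω_r=0, ω_c=1
Stage 1: ω_s = 1 − (75/15)(0−1) = 6
  ⇒ ω_s¹/ω_c¹ = 6
Stage 2: N_ring = 34 + 2·25 = 84
Stage 2: 34(ω_s−ω_c) = −84(ω_r−ω_c),  ω_r=0, ω_s=1
Stage 2: 34(1−ω_c) = −84(0−ω_c)  ⇒  118ω_c = 34  ⇒  ω_c = 17/59
  ⇒ ω_c²/ω_s² = 17/59
Coupling ω_s² = ω_s¹ ⇒ overall = 6 × 17/59 = 102/59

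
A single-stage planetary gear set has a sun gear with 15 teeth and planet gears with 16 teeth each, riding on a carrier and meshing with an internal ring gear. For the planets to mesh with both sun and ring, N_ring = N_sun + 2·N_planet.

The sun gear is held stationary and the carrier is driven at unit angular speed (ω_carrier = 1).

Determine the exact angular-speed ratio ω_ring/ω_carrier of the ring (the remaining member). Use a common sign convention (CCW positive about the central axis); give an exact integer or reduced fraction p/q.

62/47

N_ring = 15 + 2·16 = 47
15(ω_s−ω_c) = −47(ω_r−ω_c),  ω_s=0, ω_c=1
ω_r = 1 − (15/47)(0−1) = 62/47
ω_r/ω_c = 62/47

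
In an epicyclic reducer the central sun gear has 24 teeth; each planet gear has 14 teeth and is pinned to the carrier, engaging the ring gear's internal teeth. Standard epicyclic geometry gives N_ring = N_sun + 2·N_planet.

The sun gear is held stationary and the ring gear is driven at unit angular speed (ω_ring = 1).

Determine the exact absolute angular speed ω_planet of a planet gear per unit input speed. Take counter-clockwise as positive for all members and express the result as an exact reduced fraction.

13/7

N_ring = 24 + 2·14 = 52
24(ω_s−ω_c) = −52(ω_r−ω_c),  ω_s=0, ω_r=1
24(0−ω_c) = −52(1−ω_c)  ⇒  76ω_c = 52  ⇒  ω_c = 13/19
sun–planet: 24·(0−13/19) = −14·(ω_p−ω_c)  ⇒  ω_p−ω_c = −(24/14)·(-13/19) = 156/133
ω_p = 13/19 + 156/133 = 13/7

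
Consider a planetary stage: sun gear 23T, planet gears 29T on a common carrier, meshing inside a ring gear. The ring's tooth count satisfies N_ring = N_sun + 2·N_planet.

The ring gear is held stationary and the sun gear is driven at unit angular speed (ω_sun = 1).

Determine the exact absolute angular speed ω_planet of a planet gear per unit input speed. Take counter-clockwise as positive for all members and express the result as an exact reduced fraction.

N_ring = 23 + 2·29 = 81
23(ω_s−ω_c) = −81(ω_r−ω_c),  ω_r=0, ω_s=1
23(1−ω_c) = −81(0−ω_c)  ⇒  104ω_c = 23  ⇒  ω_c = 23/104
sun–planet: 23·(1−23/104) = −29·(ω_p−ω_c)  ⇒  ω_p−ω_c = −(23/29)·(81/104) = -1863/3016
ω_p = 23/104 − 1863/3016 = -23/58

-23/58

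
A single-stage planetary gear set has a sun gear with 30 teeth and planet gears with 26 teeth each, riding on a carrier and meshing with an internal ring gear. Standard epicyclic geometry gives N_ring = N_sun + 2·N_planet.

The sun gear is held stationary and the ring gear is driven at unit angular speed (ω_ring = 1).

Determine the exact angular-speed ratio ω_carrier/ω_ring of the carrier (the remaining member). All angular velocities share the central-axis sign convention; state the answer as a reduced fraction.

41/56

N_ring = 30 + 2·26 = 82
30(ω_s−ω_c) = −82(ω_r−ω_c),  ω_s=0, ω_r=1
30(0−ω_c) = −82(1−ω_c)  ⇒  112ω_c = 82  ⇒  ω_c = 41/56
ω_c/ω_r = 41/56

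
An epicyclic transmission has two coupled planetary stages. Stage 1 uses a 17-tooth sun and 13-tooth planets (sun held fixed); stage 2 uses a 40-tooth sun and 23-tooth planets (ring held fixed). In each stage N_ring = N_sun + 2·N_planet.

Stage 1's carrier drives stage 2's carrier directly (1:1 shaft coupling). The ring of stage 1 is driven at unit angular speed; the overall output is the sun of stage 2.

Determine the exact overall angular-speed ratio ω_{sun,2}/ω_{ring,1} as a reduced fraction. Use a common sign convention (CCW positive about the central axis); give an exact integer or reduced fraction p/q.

903/400

Stage 1: N_ring = 17 + 2·13 = 43
Stage 1: 17(ω_s−ω_c) = −43(ω_r−ω_c),  ω_s=0, ω_r=1
Stage 1: 17(0−ω_c) = −43(1−ω_c)  ⇒  60ω_c = 43  ⇒  ω_c = 43/60
  ⇒ ω_c¹/ω_r¹ = 43/60
Stage 2: N_ring = 40 + 2·23 = 86
Stage 2: 40(ω_s−ω_c) = −86(ω_r−ω_c),  ω_r=0, ω_c=1
Stage 2: ω_s = 1 − (86/40)(0−1) = 63/20
  ⇒ ω_s²/ω_c² = 63/20
Coupling ω_c² = ω_c¹ ⇒ overall = 43/60 × 63/20 = 903/400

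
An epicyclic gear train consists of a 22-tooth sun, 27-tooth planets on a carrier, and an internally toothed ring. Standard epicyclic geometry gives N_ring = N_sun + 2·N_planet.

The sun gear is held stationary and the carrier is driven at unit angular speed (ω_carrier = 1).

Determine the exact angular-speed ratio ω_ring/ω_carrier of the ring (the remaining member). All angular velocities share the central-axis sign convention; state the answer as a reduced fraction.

49/38

N_ring = 22 + 2·27 = 76
22(ω_s−ω_c) = −76(ω_r−ω_c),  ω_s=0, ω_c=1
ω_r = 1 − (22/76)(0−1) = 49/38
ω_r/ω_c = 49/38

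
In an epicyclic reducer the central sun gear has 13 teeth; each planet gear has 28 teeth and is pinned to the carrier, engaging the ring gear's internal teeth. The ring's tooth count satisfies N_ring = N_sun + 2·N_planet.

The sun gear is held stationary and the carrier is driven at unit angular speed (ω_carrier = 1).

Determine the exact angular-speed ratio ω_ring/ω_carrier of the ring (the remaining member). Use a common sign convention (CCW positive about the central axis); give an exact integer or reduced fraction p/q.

82/69

N_ring = 13 + 2·28 = 69
13(ω_s−ω_c) = −69(ω_r−ω_c),  ω_s=0, ω_c=1
ω_r = 1 − (13/69)(0−1) = 82/69
ω_r/ω_c = 82/69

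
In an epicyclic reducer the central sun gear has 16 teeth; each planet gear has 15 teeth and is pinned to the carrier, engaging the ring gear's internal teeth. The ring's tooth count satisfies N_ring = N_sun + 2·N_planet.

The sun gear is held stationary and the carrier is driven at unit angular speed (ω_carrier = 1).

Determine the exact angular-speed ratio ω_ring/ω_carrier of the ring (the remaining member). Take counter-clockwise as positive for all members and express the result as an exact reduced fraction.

N_ring = 16 + 2·15 = 46
16(ω_s−ω_c) = −46(ω_r−ω_c),  ω_s=0, ω_c=1
ω_r = 1 − (16/46)(0−1) = 31/23
ω_r/ω_c = 31/23

31/23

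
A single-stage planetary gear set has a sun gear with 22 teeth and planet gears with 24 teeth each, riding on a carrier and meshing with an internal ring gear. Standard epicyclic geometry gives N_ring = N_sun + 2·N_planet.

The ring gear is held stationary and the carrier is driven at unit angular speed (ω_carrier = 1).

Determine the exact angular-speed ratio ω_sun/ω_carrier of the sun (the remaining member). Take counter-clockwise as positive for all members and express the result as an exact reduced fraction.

N_ring = 22 + 2·24 = 70
22(ω_s−ω_c) = −70(ω_r−ω_c),  ω_r=0, ω_c=1
ω_s = 1 − (70/22)(0−1) = 46/11
ω_s/ω_c = 46/11

46/11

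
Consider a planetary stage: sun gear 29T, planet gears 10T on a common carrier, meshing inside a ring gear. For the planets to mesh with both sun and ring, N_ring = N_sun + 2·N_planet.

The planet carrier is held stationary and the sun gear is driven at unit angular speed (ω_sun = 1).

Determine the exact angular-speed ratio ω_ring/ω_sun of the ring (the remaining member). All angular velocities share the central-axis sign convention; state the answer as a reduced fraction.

-29/49

N_ring = 29 + 2·10 = 49
29(ω_s−ω_c) = −49(ω_r−ω_c),  ω_c=0, ω_s=1
ω_r = 0 − (29/49)(1−0) = -29/49
ω_r/ω_s = -29/49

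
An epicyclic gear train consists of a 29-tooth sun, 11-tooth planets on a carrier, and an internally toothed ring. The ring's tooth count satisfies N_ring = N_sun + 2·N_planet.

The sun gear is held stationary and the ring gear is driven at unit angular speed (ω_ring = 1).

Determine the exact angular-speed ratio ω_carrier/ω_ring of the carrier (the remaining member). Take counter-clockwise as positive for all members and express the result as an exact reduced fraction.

51/80

N_ring = 29 + 2·11 = 51
29(ω_s−ω_c) = −51(ω_r−ω_c),  ω_s=0, ω_r=1
29(0−ω_c) = −51(1−ω_c)  ⇒  80ω_c = 51  ⇒  ω_c = 51/80
ω_c/ω_r = 51/80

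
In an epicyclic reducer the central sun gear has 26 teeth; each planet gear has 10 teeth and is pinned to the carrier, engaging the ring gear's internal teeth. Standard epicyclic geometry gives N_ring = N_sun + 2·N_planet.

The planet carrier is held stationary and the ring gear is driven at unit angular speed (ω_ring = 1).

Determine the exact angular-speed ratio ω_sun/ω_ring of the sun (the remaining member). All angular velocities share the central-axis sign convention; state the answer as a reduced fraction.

-23/13

N_ring = 26 + 2·10 = 46
26(ω_s−ω_c) = −46(ω_r−ω_c),  ω_c=0, ω_r=1
ω_s = 0 − (46/26)(1−0) = -23/13
ω_s/ω_r = -23/13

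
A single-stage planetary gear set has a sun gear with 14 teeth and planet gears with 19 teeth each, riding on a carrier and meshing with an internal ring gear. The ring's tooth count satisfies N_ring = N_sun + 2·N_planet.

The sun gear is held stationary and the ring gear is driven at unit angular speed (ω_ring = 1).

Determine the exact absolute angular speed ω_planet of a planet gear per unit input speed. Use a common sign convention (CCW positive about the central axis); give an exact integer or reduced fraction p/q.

N_ring = 14 + 2·19 = 52
14(ω_s−ω_c) = −52(ω_r−ω_c),  ω_s=0, ω_r=1
14(0−ω_c) = −52(1−ω_c)  ⇒  66ω_c = 52  ⇒  ω_c = 26/33
sun–planet: 14·(0−26/33) = −19·(ω_p−ω_c)  ⇒  ω_p−ω_c = −(14/19)·(-26/33) = 364/627
ω_p = 26/33 + 364/627 = 26/19

26/19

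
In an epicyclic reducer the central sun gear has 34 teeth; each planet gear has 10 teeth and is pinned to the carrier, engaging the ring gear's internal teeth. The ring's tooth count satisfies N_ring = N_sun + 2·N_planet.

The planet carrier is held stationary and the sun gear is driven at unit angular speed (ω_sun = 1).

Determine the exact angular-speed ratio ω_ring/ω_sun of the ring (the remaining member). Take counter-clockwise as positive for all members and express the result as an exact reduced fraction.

-17/27

N_ring = 34 + 2·10 = 54
34(ω_s−ω_c) = −54(ω_r−ω_c),  ω_c=0, ω_s=1
ω_r = 0 − (34/54)(1−0) = -17/27
ω_r/ω_s = -17/27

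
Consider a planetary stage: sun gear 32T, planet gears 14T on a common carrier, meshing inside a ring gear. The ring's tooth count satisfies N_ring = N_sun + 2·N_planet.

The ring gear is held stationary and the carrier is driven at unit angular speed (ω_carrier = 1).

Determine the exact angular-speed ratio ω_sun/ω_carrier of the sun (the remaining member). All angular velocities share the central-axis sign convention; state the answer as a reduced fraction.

23/8

N_ring = 32 + 2·14 = 60
32(ω_s−ω_c) = −60(ω_r−ω_c),  ω_r=0, ω_c=1
ω_s = 1 − (60/32)(0−1) = 23/8
ω_s/ω_c = 23/8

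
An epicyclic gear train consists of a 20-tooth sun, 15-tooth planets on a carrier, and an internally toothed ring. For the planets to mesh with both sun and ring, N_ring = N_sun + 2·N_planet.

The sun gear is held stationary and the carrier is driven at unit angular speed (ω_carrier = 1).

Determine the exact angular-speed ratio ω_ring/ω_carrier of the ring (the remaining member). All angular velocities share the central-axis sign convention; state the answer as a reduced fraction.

7/5

N_ring = 20 + 2·15 = 50
20(ω_s−ω_c) = −50(ω_r−ω_c),  ω_s=0, ω_c=1
ω_r = 1 − (20/50)(0−1) = 7/5
ω_r/ω_c = 7/5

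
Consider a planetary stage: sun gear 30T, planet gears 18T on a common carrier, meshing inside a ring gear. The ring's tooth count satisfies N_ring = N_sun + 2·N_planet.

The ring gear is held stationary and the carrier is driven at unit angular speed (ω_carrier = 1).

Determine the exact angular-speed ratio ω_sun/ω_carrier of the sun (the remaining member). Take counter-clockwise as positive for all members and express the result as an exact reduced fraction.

16/5

N_ring = 30 + 2·18 = 66
30(ω_s−ω_c) = −66(ω_r−ω_c),  ω_r=0, ω_c=1
ω_s = 1 − (66/30)(0−1) = 16/5
ω_s/ω_c = 16/5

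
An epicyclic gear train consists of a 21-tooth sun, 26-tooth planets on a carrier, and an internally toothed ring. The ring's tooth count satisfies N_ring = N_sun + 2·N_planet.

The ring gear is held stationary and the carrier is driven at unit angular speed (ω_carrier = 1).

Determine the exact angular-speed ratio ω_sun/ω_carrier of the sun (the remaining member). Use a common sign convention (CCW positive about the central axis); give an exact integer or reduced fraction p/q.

N_ring = 21 + 2·26 = 73
21(ω_s−ω_c) = −73(ω_r−ω_c),  ω_r=0, ω_c=1
ω_s = 1 − (73/21)(0−1) = 94/21
ω_s/ω_c = 94/21

94/21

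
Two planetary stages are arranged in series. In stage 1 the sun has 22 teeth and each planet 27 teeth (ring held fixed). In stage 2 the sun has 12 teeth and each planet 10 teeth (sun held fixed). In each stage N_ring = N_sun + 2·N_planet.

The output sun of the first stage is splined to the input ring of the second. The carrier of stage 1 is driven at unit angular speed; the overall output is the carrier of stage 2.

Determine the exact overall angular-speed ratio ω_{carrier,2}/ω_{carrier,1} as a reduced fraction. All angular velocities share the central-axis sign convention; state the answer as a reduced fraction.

Stage 1: N_ring = 22 + 2·27 = 76
Stage 1: 22(ω_s−ω_c) = −76(ω_r−ω_c),  ω_r=0, ω_c=1
Stage 1: ω_s = 1 − (76/22)(0−1) = 49/11
  ⇒ ω_s¹/ω_c¹ = 49/11
Stage 2: N_ring = 12 + 2·10 = 32
Stage 2: 12(ω_s−ω_c) = −32(ω_r−ω_c),  ω_s=0, ω_r=1
Stage 2: 12(0−ω_c) = −32(1−ω_c)  ⇒  44ω_c = 32  ⇒  ω_c = 8/11
  ⇒ ω_c²/ω_r² = 8/11
Coupling ω_r² = ω_s¹ ⇒ overall = 49/11 × 8/11 = 392/121

392/121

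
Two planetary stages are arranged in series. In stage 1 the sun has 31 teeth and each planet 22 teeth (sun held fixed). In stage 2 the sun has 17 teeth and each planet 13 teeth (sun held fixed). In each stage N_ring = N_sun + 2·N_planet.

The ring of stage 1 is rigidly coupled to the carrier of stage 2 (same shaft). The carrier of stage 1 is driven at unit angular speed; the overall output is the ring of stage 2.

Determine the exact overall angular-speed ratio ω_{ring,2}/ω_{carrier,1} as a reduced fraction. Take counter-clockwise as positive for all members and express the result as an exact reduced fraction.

Stage 1: N_ring = 31 + 2·22 = 75
Stage 1: 31(ω_s−ω_c) = −75(ω_r−ω_c),  ω_s=0, ω_c=1
Stage 1: ω_r = 1 − (31/75)(0−1) = 106/75
  ⇒ ω_r¹/ω_c¹ = 106/75
Stage 2: N_ring = 17 + 2·13 = 43
Stage 2: 17(ω_s−ω_c) = −43(ω_r−ω_c),  ω_s=0, ω_c=1
Stage 2: ω_r = 1 − (17/43)(0−1) = 60/43
  ⇒ ω_r²/ω_c² = 60/43
Coupling ω_c² = ω_r¹ ⇒ overall = 106/75 × 60/43 = 424/215

424/215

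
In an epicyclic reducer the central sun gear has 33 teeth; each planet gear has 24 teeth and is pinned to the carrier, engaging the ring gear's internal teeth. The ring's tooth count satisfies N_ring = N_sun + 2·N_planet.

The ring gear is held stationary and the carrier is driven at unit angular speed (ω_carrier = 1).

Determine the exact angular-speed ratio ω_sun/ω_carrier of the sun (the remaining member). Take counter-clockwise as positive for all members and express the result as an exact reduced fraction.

N_ring = 33 + 2·24 = 81
33(ω_s−ω_c) = −81(ω_r−ω_c),  ω_r=0, ω_c=1
ω_s = 1 − (81/33)(0−1) = 38/11
ω_s/ω_c = 38/11

38/11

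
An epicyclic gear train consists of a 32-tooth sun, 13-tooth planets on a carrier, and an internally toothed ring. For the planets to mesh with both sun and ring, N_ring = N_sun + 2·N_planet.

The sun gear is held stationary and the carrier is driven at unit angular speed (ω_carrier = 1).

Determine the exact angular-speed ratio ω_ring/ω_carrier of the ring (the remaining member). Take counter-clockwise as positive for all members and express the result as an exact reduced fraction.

N_ring = 32 + 2·13 = 58
32(ω_s−ω_c) = −58(ω_r−ω_c),  ω_s=0, ω_c=1
ω_r = 1 − (32/58)(0−1) = 45/29
ω_r/ω_c = 45/29

45/29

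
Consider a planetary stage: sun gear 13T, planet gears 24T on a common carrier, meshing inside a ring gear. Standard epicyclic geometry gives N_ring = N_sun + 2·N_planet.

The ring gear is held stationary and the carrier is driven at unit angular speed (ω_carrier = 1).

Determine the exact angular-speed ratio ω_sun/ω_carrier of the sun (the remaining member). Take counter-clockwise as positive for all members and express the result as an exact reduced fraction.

N_ring = 13 + 2·24 = 61
13(ω_s−ω_c) = −61(ω_r−ω_c),  ω_r=0, ω_c=1
ω_s = 1 − (61/13)(0−1) = 74/13
ω_s/ω_c = 74/13

74/13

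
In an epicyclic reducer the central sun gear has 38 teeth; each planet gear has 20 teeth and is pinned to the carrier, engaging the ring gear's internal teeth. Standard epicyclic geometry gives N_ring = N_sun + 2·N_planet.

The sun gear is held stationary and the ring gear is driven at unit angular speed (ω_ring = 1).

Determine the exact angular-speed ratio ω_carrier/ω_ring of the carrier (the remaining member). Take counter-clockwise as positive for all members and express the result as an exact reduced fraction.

39/58

N_ring = 38 + 2·20 = 78
38(ω_s−ω_c) = −78(ω_r−ω_c),  ω_s=0, ω_r=1
38(0−ω_c) = −78(1−ω_c)  ⇒  116ω_c = 78  ⇒  ω_c = 39/58
ω_c/ω_r = 39/58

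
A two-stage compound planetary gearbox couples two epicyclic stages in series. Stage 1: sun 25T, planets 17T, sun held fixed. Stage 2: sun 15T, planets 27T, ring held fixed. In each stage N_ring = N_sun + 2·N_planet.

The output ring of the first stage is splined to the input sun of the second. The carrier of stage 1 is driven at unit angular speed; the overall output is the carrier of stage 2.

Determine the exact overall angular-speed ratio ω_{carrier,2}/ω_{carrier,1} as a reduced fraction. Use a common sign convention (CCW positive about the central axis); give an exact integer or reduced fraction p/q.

Stage 1: N_ring = 25 + 2·17 = 59
Stage 1: 25(ω_s−ω_c) = −59(ω_r−ω_c),  ω_s=0, ω_c=1
Stage 1: ω_r = 1 − (25/59)(0−1) = 84/59
  ⇒ ω_r¹/ω_c¹ = 84/59
Stage 2: N_ring = 15 + 2·27 = 69
Stage 2: 15(ω_s−ω_c) = −69(ω_r−ω_c),  ω_r=0, ω_s=1
Stage 2: 15(1−ω_c) = −69(0−ω_c)  ⇒  84ω_c = 15  ⇒  ω_c = 5/28
  ⇒ ω_c²/ω_s² = 5/28
Coupling ω_s² = ω_r¹ ⇒ overall = 84/59 × 5/28 = 15/59

15/59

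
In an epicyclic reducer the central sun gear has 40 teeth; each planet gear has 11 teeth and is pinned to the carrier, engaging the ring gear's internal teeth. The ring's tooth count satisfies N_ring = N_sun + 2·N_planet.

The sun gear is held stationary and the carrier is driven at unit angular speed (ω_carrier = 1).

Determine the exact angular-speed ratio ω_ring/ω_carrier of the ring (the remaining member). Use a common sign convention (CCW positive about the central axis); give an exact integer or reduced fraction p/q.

51/31

N_ring = 40 + 2·11 = 62
40(ω_s−ω_c) = −62(ω_r−ω_c),  ω_s=0, ω_c=1
ω_r = 1 − (40/62)(0−1) = 51/31
ω_r/ω_c = 51/31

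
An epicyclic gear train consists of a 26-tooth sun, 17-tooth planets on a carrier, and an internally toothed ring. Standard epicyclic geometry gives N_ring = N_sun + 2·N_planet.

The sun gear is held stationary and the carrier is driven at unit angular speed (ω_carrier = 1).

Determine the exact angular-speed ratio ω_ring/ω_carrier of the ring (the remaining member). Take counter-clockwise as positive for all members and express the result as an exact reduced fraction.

43/30

N_ring = 26 + 2·17 = 60
26(ω_s−ω_c) = −60(ω_r−ω_c),  ω_s=0, ω_c=1
ω_r = 1 − (26/60)(0−1) = 43/30
ω_r/ω_c = 43/30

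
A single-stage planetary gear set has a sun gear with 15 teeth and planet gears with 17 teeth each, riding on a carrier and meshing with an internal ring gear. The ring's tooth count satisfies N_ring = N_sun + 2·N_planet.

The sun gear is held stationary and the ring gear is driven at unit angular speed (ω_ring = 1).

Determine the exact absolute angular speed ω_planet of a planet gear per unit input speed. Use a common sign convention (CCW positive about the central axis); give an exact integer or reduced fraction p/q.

N_ring = 15 + 2·17 = 49
15(ω_s−ω_c) = −49(ω_r−ω_c),  ω_s=0, ω_r=1
15(0−ω_c) = −49(1−ω_c)  ⇒  64ω_c = 49  ⇒  ω_c = 49/64
sun–planet: 15·(0−49/64) = −17·(ω_p−ω_c)  ⇒  ω_p−ω_c = −(15/17)·(-49/64) = 735/1088
ω_p = 49/64 + 735/1088 = 49/34

49/34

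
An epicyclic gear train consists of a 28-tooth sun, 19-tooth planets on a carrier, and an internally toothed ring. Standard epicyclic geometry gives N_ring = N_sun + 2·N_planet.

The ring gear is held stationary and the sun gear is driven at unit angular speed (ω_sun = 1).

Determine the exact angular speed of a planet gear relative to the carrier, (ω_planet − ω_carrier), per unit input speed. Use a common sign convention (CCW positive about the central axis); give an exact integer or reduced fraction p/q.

N_ring = 28 + 2·19 = 66
28(ω_s−ω_c) = −66(ω_r−ω_c),  ω_r=0, ω_s=1
28(1−ω_c) = −66(0−ω_c)  ⇒  94ω_c = 28  ⇒  ω_c = 14/47
sun–planet: 28·(1−14/47) = −19·(ω_p−ω_c)  ⇒  ω_p−ω_c = −(28/19)·(33/47) = -924/893

-924/893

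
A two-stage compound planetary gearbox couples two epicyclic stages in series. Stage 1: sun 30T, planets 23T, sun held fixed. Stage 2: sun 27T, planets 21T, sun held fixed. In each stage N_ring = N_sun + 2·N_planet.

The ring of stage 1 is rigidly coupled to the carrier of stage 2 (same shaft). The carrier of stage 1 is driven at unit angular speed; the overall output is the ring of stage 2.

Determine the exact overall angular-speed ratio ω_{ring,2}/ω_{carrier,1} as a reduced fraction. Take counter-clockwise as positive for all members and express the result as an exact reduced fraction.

Stage 1: N_ring = 30 + 2·23 = 76
Stage 1: 30(ω_s−ω_c) = −76(ω_r−ω_c),  ω_s=0, ω_c=1
Stage 1: ω_r = 1 − (30/76)(0−1) = 53/38
  ⇒ ω_r¹/ω_c¹ = 53/38
Stage 2: N_ring = 27 + 2·21 = 69
Stage 2: 27(ω_s−ω_c) = −69(ω_r−ω_c),  ω_s=0, ω_c=1
Stage 2: ω_r = 1 − (27/69)(0−1) = 32/23
  ⇒ ω_r²/ω_c² = 32/23
Coupling ω_c² = ω_r¹ ⇒ overall = 53/38 × 32/23 = 848/437

848/437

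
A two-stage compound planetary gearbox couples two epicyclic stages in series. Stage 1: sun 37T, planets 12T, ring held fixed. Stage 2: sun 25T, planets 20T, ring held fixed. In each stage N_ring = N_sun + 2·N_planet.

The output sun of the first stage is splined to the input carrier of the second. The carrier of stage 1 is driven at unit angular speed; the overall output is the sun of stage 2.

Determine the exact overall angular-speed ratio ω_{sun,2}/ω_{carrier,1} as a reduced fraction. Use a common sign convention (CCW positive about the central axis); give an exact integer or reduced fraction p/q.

Stage 1: N_ring = 37 + 2·12 = 61
Stage 1: 37(ω_s−ω_c) = −61(ω_r−ω_c),  ω_r=0, ω_c=1
Stage 1: ω_s = 1 − (61/37)(0−1) = 98/37
  ⇒ ω_s¹/ω_c¹ = 98/37
Stage 2: N_ring = 25 + 2·20 = 65
Stage 2: 25(ω_s−ω_c) = −65(ω_r−ω_c),  ω_r=0, ω_c=1
Stage 2: ω_s = 1 − (65/25)(0−1) = 18/5
  ⇒ ω_s²/ω_c² = 18/5
Coupling ω_c² = ω_s¹ ⇒ overall = 98/37 × 18/5 = 1764/185

1764/185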